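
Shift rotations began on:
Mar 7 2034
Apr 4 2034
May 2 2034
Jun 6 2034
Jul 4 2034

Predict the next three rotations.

Aug 1 2034, Sep 5 2034, Oct 3 2034

All dates are Tuesdays, 28, 28, 35, 28 days apart.
Specifically, the 1st Tuesday of each month.
August 2034 — 1st Tuesday is Aug 1 2034.
September 2034 — 1st Tuesday is Sep 5 2034.
1st Tuesday of October 2034: Oct 3 2034.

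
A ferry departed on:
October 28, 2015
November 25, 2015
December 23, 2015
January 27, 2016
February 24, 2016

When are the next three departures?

March 23, 2016; April 27, 2016; May 25, 2016

All dates are Wednesdays, 28, 28, 35, 28 days apart.
Specifically, the 4th Wednesday of each month.
March 2016 — 4th Wednesday is March 23, 2016.
4th Wednesday of April 2016: April 27, 2016.
4th Wednesday of May 2016: May 25, 2016.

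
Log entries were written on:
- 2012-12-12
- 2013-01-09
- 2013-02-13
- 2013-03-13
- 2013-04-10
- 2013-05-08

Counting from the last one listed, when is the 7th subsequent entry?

These are Wednesdays at 28- or 35-day spacing (28, 35, 28, 28, 28).
The pattern: 2nd Wednesday of the month.
2nd Wednesday of June 2013: 2013-06-12.
2nd Wednesday of July 2013: 2013-07-10.
2nd Wednesday of August 2013: 2013-08-14.
September 2013 — 2nd Wednesday is 2013-09-11.
October 2013 — 2nd Wednesday is 2013-10-09.
2nd Wednesday of November 2013: 2013-11-13.
December 2013 — 2nd Wednesday is 2013-12-11.

2013-12-11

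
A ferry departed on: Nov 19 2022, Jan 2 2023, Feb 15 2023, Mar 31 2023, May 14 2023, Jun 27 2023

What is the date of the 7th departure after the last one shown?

Gaps between consecutive events: 44, 44, 44, 44, 44 days — a constant 44-day interval.
Jun 27 2023 + 44 days = Aug 10 2023.
Aug 10 2023 + 44 days = Sep 23 2023.
Sep 23 2023 + 44 days = Nov 6 2023.
Nov 6 2023 + 44 days = Dec 20 2023.
Dec 20 2023 + 44 days = Feb 2 2024.
Feb 2 2024 + 44 days = Mar 17 2024.
Mar 17 2024 + 44 days = Apr 30 2024.

Apr 30 2024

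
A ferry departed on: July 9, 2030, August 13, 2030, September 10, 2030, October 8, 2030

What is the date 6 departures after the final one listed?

All dates are Tuesdays, 35, 28, 28 days apart.
Specifically, the 2nd Tuesday of each month.
November 2030 — 2nd Tuesday is November 12, 2030.
2nd Tuesday of December 2030: December 10, 2030.
2nd Tuesday of January 2031: January 14, 2031.
2nd Tuesday of February 2031: February 11, 2031.
2nd Tuesday of March 2031: March 11, 2031.
April 2031 — 2nd Tuesday is April 8, 2031.

April 8, 2031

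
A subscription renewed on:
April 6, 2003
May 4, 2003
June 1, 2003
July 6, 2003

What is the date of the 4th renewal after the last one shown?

All dates are Sundays, 28, 28, 35 days apart.
Specifically, the 1st Sunday of each month.
August 2003 — 1st Sunday is August 3, 2003.
1st Sunday of September 2003: September 7, 2003.
1st Sunday of October 2003: October 5, 2003.
1st Sunday of November 2003: November 2, 2003.

November 2, 2003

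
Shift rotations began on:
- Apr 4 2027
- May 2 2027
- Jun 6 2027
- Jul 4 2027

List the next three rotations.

Aug 1 2027, Sep 5 2027, Oct 3 2027

All dates are Sundays, 28, 35, 28 days apart.
Specifically, the 1st Sunday of each month.
1st Sunday of August 2027: Aug 1 2027.
1st Sunday of September 2027: Sep 5 2027.
1st Sunday of October 2027: Oct 3 2027.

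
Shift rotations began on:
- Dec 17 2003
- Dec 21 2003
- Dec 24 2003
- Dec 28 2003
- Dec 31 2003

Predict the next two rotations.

Jan 4 2004, Jan 7 2004

Gaps: 4, 3, 4, 3 days — not constant, but cyclic with period 2.
The events fall on every Wednesday and Sunday.
Next Sunday: Jan 4 2004.
The following Wednesday is Jan 7 2004.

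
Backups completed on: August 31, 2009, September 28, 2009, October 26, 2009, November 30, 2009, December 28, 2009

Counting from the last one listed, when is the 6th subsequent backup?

June 28, 2010

All Mondays; the gaps (28, 28, 35, 28) vary with month length.
This is the last Monday of each month.
Last Monday of January 2010: January 25, 2010.
February 2010 ends with Monday February 22, 2010.
March 2010 ends with Monday March 29, 2010.
Last Monday of April 2010: April 26, 2010.
Last Monday of May 2010: May 31, 2010.
Last Monday of June 2010: June 28, 2010.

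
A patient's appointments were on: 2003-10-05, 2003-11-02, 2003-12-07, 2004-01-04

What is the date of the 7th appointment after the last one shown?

All dates are Sundays, 28, 35, 28 days apart.
Specifically, the 1st Sunday of each month.
February 2004 — 1st Sunday is 2004-02-01.
March 2004 — 1st Sunday is 2004-03-07.
April 2004 — 1st Sunday is 2004-04-04.
May 2004 — 1st Sunday is 2004-05-02.
1st Sunday of June 2004: 2004-06-06.
July 2004 — 1st Sunday is 2004-07-04.
1st Sunday of August 2004: 2004-08-01.

2004-08-01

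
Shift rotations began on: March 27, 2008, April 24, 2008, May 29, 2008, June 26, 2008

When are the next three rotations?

All Thursdays; the gaps (28, 35, 28) vary with month length.
This is the last Thursday of each month.
Last Thursday of July 2008: July 31, 2008.
August 2008 ends with Thursday August 28, 2008.
September 2008 ends with Thursday September 25, 2008.

July 31, 2008; August 28, 2008; September 25, 2008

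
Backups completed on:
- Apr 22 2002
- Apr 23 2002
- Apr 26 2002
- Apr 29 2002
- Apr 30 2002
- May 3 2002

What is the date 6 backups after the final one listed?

The gap pattern 1, 3, 3, 1, 3 repeats every 3 events.
These are the Mondays, Tuesdays and Fridays of each week.
The following Monday is May 6 2002.
Next Tuesday: May 7 2002.
The following Friday is May 10 2002.
The following Monday is May 13 2002.
The following Tuesday is May 14 2002.
Next Friday: May 17 2002.

May 17 2002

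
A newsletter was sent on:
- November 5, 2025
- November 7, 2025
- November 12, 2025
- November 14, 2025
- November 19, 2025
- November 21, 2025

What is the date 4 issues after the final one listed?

Every event lands on a Wednesday or Friday (gaps cycle 2, 5, 2, 5, 2).
So the schedule is: every Wednesday and Friday.
The following Wednesday is November 26, 2025.
Next Friday: November 28, 2025.
The following Wednesday is December 3, 2025.
The following Friday is December 5, 2025.

December 5, 2025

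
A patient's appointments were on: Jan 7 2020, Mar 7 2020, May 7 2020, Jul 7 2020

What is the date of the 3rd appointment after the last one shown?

Each date is the 7th; the gaps (60, 61, 61) track the month lengths.
The rule is the 7th of every 2 months.
September 2020: Sep 7 2020.
Next: November 2020 → Nov 7 2020.
Next: January 2021 → Jan 7 2021.

Jan 7 2021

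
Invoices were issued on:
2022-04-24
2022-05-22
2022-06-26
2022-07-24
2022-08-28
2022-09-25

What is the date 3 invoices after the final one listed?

These are Sundays at 28- or 35-day spacing (28, 35, 28, 35, 28).
The pattern: 4th Sunday of the month.
4th Sunday of October 2022: 2022-10-23.
November 2022 — 4th Sunday is 2022-11-27.
4th Sunday of December 2022: 2022-12-25.

2022-12-25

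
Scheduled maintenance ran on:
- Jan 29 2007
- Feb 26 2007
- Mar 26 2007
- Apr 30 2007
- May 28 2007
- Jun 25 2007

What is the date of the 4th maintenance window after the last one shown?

Oct 29 2007

All Mondays; the gaps (28, 28, 35, 28, 28) vary with month length.
This is the last Monday of each month.
July 2007 ends with Monday Jul 30 2007.
Last Monday of August 2007: Aug 27 2007.
Last Monday of September 2007: Sep 24 2007.
Last Monday of October 2007: Oct 29 2007.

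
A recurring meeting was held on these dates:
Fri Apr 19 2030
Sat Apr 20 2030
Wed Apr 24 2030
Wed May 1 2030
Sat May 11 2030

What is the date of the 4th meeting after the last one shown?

Intervals are 1, 4, 7, 10 days — an arithmetic progression with common difference 3.
Next gap: 13 days. Sat May 11 2030 + 13 days = Fri May 24 2030.
Next gap: 16 days. Fri May 24 2030 + 16 days = Sun Jun 9 2030.
Next gap: 19 days. Sun Jun 9 2030 + 19 days = Fri Jun 28 2030.
Next gap: 22 days. Fri Jun 28 2030 + 22 days = Sat Jul 20 2030.

Sat Jul 20 2030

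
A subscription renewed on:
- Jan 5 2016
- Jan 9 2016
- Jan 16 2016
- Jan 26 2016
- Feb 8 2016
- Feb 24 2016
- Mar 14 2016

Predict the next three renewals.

Apr 5 2016, Apr 30 2016, May 28 2016

The spacing grows by 3 each time: 4, 7, 10, 13, 16, 19 days.
Next gap: 22 days. Mar 14 2016 + 22 days = Apr 5 2016.
Next gap: 25 days. Apr 5 2016 + 25 days = Apr 30 2016.
Next gap: 28 days. Apr 30 2016 + 28 days = May 28 2016.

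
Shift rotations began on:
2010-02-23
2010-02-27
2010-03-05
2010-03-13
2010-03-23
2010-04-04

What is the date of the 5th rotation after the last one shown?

Intervals are 4, 6, 8, 10, 12 days — an arithmetic progression with common difference 2.
Next gap: 14 days. 2010-04-04 + 14 days = 2010-04-18.
Next gap: 16 days. 2010-04-18 + 16 days = 2010-05-04.
Next gap: 18 days. 2010-05-04 + 18 days = 2010-05-22.
Next gap: 20 days. 2010-05-22 + 20 days = 2010-06-11.
Next gap: 22 days. 2010-06-11 + 22 days = 2010-07-03.

2010-07-03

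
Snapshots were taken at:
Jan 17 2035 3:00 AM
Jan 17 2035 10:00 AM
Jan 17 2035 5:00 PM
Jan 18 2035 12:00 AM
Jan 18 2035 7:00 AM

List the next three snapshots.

The interval is a steady 7 hours (7, 7, 7, 7).
Jan 18 2035 7:00 AM + 7 h = Jan 18 2035 2:00 PM.
Jan 18 2035 2:00 PM + 7 h = Jan 18 2035 9:00 PM.
Jan 18 2035 9:00 PM + 7 h = Jan 19 2035 4:00 AM.

Jan 18 2035 2:00 PM, Jan 18 2035 9:00 PM, Jan 19 2035 4:00 AM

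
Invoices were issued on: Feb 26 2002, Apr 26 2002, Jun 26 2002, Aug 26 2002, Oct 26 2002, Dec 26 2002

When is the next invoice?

Feb 26 2003

Gaps: 59, 61, 61, 61, 61 days — not constant. Every event is on the 26th of the month.
Pattern: the 26th of every 2 months.
Next: February 2003 → Feb 26 2003.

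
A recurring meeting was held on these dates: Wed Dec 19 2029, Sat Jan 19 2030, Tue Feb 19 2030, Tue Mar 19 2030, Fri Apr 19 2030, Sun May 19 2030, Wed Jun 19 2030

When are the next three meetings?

Fri Jul 19 2030, Mon Aug 19 2030, Thu Sep 19 2030

Gaps: 31, 31, 28, 31, 30, 31 days — not constant. Every event is on the 19th of the month.
Pattern: the 19th of each month.
July 2030: Fri Jul 19 2030.
Next: August 2030 → Mon Aug 19 2030.
Next: September 2030 → Thu Sep 19 2030.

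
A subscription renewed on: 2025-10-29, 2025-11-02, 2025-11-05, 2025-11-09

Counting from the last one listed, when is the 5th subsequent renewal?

Gaps: 4, 3, 4 days — not constant, but cyclic with period 2.
The events fall on every Wednesday and Sunday.
The following Wednesday is 2025-11-12.
The following Sunday is 2025-11-16.
Next Wednesday: 2025-11-19.
The following Sunday is 2025-11-23.
The following Wednesday is 2025-11-26.

2025-11-26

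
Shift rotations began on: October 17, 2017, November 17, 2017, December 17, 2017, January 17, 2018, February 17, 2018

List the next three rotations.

Gaps: 31, 30, 31, 31 days — not constant. Every event is on the 17th of the month.
Pattern: the 17th of each month.
March 2018: March 17, 2018.
Next: April 2018 → April 17, 2018.
Next: May 2018 → May 17, 2018.

March 17, 2018; April 17, 2018; May 17, 2018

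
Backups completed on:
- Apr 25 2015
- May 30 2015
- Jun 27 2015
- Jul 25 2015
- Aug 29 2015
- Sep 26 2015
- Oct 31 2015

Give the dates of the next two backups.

These are Saturdays with 35, 28, 28, 35, 28, 35-day gaps.
Each is the final Saturday of its month — May 30 2015 is past the 28th, so '4th Saturday' doesn't fit.
Last Saturday of November 2015: Nov 28 2015.
December 2015 ends with Saturday Dec 26 2015.

Nov 28 2015, Dec 26 2015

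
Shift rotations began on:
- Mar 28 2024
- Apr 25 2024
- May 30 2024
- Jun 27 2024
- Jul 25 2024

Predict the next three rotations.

These are Thursdays with 28, 35, 28, 28-day gaps.
Each is the final Thursday of its month — May 30 2024 is past the 28th, so '4th Thursday' doesn't fit.
August 2024 ends with Thursday Aug 29 2024.
September 2024 ends with Thursday Sep 26 2024.
Last Thursday of October 2024: Oct 31 2024.

Aug 29 2024, Sep 26 2024, Oct 31 2024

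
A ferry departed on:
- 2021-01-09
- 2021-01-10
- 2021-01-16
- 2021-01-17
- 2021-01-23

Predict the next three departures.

The gap pattern 1, 6, 1, 6 repeats every 2 events.
These are the Saturdays and Sundays of each week.
Next Sunday: 2021-01-24.
Next Saturday: 2021-01-30.
The following Sunday is 2021-01-31.

2021-01-24, 2021-01-30, 2021-01-31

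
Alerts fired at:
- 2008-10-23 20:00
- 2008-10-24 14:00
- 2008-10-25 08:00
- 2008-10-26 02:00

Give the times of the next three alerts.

2008-10-26 20:00, 2008-10-27 14:00, 2008-10-28 08:00

The interval is a steady 18 hours (18, 18, 18).
2008-10-26 02:00 + 18 h = 2008-10-26 20:00.
2008-10-26 20:00 + 18 h = 2008-10-27 14:00.
2008-10-27 14:00 + 18 h = 2008-10-28 08:00.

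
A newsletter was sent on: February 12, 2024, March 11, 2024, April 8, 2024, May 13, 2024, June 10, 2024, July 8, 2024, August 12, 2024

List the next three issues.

September 9, 2024; October 14, 2024; November 11, 2024

All dates are Mondays, 28, 28, 35, 28, 28, 35 days apart.
Specifically, the 2nd Monday of each month.
2nd Monday of September 2024: September 9, 2024.
October 2024 — 2nd Monday is October 14, 2024.
2nd Monday of November 2024: November 11, 2024.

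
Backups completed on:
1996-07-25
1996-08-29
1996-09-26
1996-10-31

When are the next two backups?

1996-11-28, 1996-12-26

These are Thursdays with 35, 28, 35-day gaps.
Each is the final Thursday of its month — 1996-08-29 is past the 28th, so '4th Thursday' doesn't fit.
November 1996 ends with Thursday 1996-11-28.
December 1996 ends with Thursday 1996-12-26.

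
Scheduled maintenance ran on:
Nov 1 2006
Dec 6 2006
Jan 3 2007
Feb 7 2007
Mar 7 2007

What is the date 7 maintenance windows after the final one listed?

Oct 3 2007

All dates are Wednesdays, 35, 28, 35, 28 days apart.
Specifically, the 1st Wednesday of each month.
1st Wednesday of April 2007: Apr 4 2007.
May 2007 — 1st Wednesday is May 2 2007.
June 2007 — 1st Wednesday is Jun 6 2007.
July 2007 — 1st Wednesday is Jul 4 2007.
August 2007 — 1st Wednesday is Aug 1 2007.
1st Wednesday of September 2007: Sep 5 2007.
1st Wednesday of October 2007: Oct 3 2007.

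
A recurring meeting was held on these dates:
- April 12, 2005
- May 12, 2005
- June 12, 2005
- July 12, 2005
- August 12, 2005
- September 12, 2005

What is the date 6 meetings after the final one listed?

March 12, 2006

Gaps: 30, 31, 30, 31, 31 days — not constant. Every event is on the 12th of the month.
Pattern: the 12th of each month.
Next: October 2005 → October 12, 2005.
November 2005: November 12, 2005.
Next: December 2005 → December 12, 2005.
January 2006: January 12, 2006.
February 2006: February 12, 2006.
March 2006: March 12, 2006.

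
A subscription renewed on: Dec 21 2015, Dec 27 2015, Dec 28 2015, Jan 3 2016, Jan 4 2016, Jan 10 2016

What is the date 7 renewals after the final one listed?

Feb 1 2016

Gaps: 6, 1, 6, 1, 6 days — not constant, but cyclic with period 2.
The events fall on every Monday and Sunday.
The following Monday is Jan 11 2016.
Next Sunday: Jan 17 2016.
The following Monday is Jan 18 2016.
The following Sunday is Jan 24 2016.
Next Monday: Jan 25 2016.
Next Sunday: Jan 31 2016.
The following Monday is Feb 1 2016.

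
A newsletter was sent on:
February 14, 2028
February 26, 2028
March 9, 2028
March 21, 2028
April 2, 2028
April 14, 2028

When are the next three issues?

Gaps between consecutive events: 12, 12, 12, 12, 12 days — a constant 12-day interval.
April 14, 2028 + 12 days = April 26, 2028.
April 26, 2028 + 12 days = May 8, 2028.
May 8, 2028 + 12 days = May 20, 2028.

April 26, 2028; May 8, 2028; May 20, 2028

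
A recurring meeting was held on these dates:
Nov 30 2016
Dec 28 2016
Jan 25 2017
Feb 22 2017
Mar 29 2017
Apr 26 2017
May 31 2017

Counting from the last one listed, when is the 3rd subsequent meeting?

All Wednesdays; the gaps (28, 28, 28, 35, 28, 35) vary with month length.
This is the last Wednesday of each month.
June 2017 ends with Wednesday Jun 28 2017.
July 2017 ends with Wednesday Jul 26 2017.
August 2017 ends with Wednesday Aug 30 2017.

Aug 30 2017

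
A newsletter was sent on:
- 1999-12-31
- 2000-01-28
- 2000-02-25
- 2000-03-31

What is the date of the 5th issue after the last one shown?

Every date is a Friday; gaps 28, 28, 35 days.
Each is the last Friday of its month (at least one falls on the 29th or later, ruling out '4th Friday').
April 2000 ends with Friday 2000-04-28.
Last Friday of May 2000: 2000-05-26.
Last Friday of June 2000: 2000-06-30.
Last Friday of July 2000: 2000-07-28.
August 2000 ends with Friday 2000-08-25.

2000-08-25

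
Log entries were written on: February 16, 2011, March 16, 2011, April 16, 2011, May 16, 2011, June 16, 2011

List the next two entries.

July 16, 2011; August 16, 2011

Gaps: 28, 31, 30, 31 days — not constant. Every event is on the 16th of the month.
Pattern: the 16th of each month.
Next: July 2011 → July 16, 2011.
August 2011: August 16, 2011.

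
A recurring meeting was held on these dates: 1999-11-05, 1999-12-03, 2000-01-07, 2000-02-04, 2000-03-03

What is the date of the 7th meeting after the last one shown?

2000-10-06

These are Fridays at 28- or 35-day spacing (28, 35, 28, 28).
The pattern: 1st Friday of the month.
1st Friday of April 2000: 2000-04-07.
1st Friday of May 2000: 2000-05-05.
June 2000 — 1st Friday is 2000-06-02.
1st Friday of July 2000: 2000-07-07.
August 2000 — 1st Friday is 2000-08-04.
September 2000 — 1st Friday is 2000-09-01.
1st Friday of October 2000: 2000-10-06.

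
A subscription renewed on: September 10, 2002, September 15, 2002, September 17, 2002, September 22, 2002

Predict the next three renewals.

Gaps: 5, 2, 5 days — not constant, but cyclic with period 2.
The events fall on every Tuesday and Sunday.
Next Tuesday: September 24, 2002.
The following Sunday is September 29, 2002.
Next Tuesday: October 1, 2002.

September 24, 2002; September 29, 2002; October 1, 2002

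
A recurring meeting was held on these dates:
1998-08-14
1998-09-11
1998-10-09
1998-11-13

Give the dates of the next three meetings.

Gaps: 28, 28, 35 days — a mix of 28 and 35. Every date is a Friday.
Each is the 2nd Friday of its month.
December 1998 — 2nd Friday is 1998-12-11.
January 1999 — 2nd Friday is 1999-01-08.
2nd Friday of February 1999: 1999-02-12.

1998-12-11, 1999-01-08, 1999-02-12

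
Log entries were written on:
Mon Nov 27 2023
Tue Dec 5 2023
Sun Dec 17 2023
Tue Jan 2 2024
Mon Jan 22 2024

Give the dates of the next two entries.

Thu Feb 15 2024, Thu Mar 14 2024

Gaps: 8, 12, 16, 20 days — each gap is 4 larger than the previous one.
Next gap: 24 days. Mon Jan 22 2024 + 24 days = Thu Feb 15 2024.
Next gap: 28 days. Thu Feb 15 2024 + 28 days = Thu Mar 14 2024.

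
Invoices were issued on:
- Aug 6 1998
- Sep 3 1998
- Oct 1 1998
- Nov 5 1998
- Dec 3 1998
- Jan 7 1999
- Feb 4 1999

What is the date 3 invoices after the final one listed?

All dates are Thursdays, 28, 28, 35, 28, 35, 28 days apart.
Specifically, the 1st Thursday of each month.
March 1999 — 1st Thursday is Mar 4 1999.
1st Thursday of April 1999: Apr 1 1999.
1st Thursday of May 1999: May 6 1999.

May 6 1999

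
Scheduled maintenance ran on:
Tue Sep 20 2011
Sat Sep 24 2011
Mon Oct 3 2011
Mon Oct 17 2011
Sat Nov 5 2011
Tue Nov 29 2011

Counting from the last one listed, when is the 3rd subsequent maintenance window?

Intervals are 4, 9, 14, 19, 24 days — an arithmetic progression with common difference 5.
Next gap: 29 days. Tue Nov 29 2011 + 29 days = Wed Dec 28 2011.
Next gap: 34 days. Wed Dec 28 2011 + 34 days = Tue Jan 31 2012.
Next gap: 39 days. Tue Jan 31 2012 + 39 days = Sat Mar 10 2012.

Sat Mar 10 2012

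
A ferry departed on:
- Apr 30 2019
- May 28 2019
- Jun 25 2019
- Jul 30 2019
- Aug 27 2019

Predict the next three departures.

All Tuesdays; the gaps (28, 28, 35, 28) vary with month length.
This is the last Tuesday of each month.
Last Tuesday of September 2019: Sep 24 2019.
October 2019 ends with Tuesday Oct 29 2019.
November 2019 ends with Tuesday Nov 26 2019.

Sep 24 2019, Oct 29 2019, Nov 26 2019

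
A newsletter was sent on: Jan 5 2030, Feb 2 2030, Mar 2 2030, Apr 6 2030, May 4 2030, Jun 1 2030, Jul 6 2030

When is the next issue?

Aug 3 2030

These are Saturdays at 28- or 35-day spacing (28, 28, 35, 28, 28, 35).
The pattern: 1st Saturday of the month.
August 2030 — 1st Saturday is Aug 3 2030.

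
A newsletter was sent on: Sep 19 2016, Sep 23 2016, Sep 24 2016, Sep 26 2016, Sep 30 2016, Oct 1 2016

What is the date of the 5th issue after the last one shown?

Every event lands on a Monday or Friday or Saturday (gaps cycle 4, 1, 2, 4, 1).
So the schedule is: every Monday, Friday and Saturday.
Next Monday: Oct 3 2016.
The following Friday is Oct 7 2016.
The following Saturday is Oct 8 2016.
The following Monday is Oct 10 2016.
The following Friday is Oct 14 2016.

Oct 14 2016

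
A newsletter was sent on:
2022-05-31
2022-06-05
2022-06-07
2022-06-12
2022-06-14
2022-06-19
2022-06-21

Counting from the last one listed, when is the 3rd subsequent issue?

Every event lands on a Tuesday or Sunday (gaps cycle 5, 2, 5, 2, 5, 2).
So the schedule is: every Tuesday and Sunday.
The following Sunday is 2022-06-26.
The following Tuesday is 2022-06-28.
The following Sunday is 2022-07-03.

2022-07-03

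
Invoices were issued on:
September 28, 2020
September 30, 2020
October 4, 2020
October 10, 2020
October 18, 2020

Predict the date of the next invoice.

October 28, 2020

The spacing grows by 2 each time: 2, 4, 6, 8 days.
Next gap: 10 days. October 18, 2020 + 10 days = October 28, 2020.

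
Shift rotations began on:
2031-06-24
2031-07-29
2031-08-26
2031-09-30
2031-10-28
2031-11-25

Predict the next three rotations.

2031-12-30, 2032-01-27, 2032-02-24

These are Tuesdays with 35, 28, 35, 28, 28-day gaps.
Each is the final Tuesday of its month — 2031-07-29 is past the 28th, so '4th Tuesday' doesn't fit.
Last Tuesday of December 2031: 2031-12-30.
Last Tuesday of January 2032: 2032-01-27.
February 2032 ends with Tuesday 2032-02-24.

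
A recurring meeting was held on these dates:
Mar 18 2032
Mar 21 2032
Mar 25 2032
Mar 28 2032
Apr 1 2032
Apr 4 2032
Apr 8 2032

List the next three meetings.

Apr 11 2032, Apr 15 2032, Apr 18 2032

Gaps: 3, 4, 3, 4, 3, 4 days — not constant, but cyclic with period 2.
The events fall on every Thursday and Sunday.
The following Sunday is Apr 11 2032.
Next Thursday: Apr 15 2032.
The following Sunday is Apr 18 2032.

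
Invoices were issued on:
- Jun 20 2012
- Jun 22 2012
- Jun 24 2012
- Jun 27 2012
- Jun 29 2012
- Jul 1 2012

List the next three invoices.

Jul 4 2012, Jul 6 2012, Jul 8 2012

Gaps: 2, 2, 3, 2, 2 days — not constant, but cyclic with period 3.
The events fall on every Wednesday, Friday and Sunday.
Next Wednesday: Jul 4 2012.
Next Friday: Jul 6 2012.
The following Sunday is Jul 8 2012.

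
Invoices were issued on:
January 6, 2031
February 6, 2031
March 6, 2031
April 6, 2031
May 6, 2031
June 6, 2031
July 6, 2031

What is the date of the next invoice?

August 6, 2031

Each date is the 6th; the gaps (31, 28, 31, 30, 31, 30) track the month lengths.
The rule is the 6th of each month.
Next: August 2031 → August 6, 2031.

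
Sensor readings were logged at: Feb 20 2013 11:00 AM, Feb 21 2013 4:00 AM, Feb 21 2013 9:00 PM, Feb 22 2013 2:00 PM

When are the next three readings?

Feb 23 2013 7:00 AM, Feb 24 2013 12:00 AM, Feb 24 2013 5:00 PM

Gaps: 17, 17, 17 hours — each event is 17 hours after the previous one.
Feb 22 2013 2:00 PM + 17 h = Feb 23 2013 7:00 AM.
Feb 23 2013 7:00 AM + 17 h = Feb 24 2013 12:00 AM.
Feb 24 2013 12:00 AM + 17 h = Feb 24 2013 5:00 PM.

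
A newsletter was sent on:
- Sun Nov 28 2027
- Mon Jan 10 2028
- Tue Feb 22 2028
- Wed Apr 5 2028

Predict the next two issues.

Gaps between consecutive events: 43, 43, 43 days — a constant 43-day interval.
Wed Apr 5 2028 + 43 days = Thu May 18 2028.
Thu May 18 2028 + 43 days = Fri Jun 30 2028.

Thu May 18 2028, Fri Jun 30 2028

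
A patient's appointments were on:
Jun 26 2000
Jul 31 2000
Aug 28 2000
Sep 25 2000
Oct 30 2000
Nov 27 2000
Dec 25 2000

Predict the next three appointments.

Every date is a Monday; gaps 35, 28, 28, 35, 28, 28 days.
Each is the last Monday of its month (at least one falls on the 29th or later, ruling out '4th Monday').
January 2001 ends with Monday Jan 29 2001.
Last Monday of February 2001: Feb 26 2001.
March 2001 ends with Monday Mar 26 2001.

Jan 29 2001, Feb 26 2001, Mar 26 2001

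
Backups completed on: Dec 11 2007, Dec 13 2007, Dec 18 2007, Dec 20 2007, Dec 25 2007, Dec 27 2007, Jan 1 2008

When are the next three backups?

Every event lands on a Tuesday or Thursday (gaps cycle 2, 5, 2, 5, 2, 5).
So the schedule is: every Tuesday and Thursday.
The following Thursday is Jan 3 2008.
Next Tuesday: Jan 8 2008.
The following Thursday is Jan 10 2008.

Jan 3 2008, Jan 8 2008, Jan 10 2008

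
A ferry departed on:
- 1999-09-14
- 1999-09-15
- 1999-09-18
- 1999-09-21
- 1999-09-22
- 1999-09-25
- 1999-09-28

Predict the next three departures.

1999-09-29, 1999-10-02, 1999-10-05

The gap pattern 1, 3, 3, 1, 3, 3 repeats every 3 events.
These are the Tuesdays, Wednesdays and Saturdays of each week.
Next Wednesday: 1999-09-29.
The following Saturday is 1999-10-02.
Next Tuesday: 1999-10-05.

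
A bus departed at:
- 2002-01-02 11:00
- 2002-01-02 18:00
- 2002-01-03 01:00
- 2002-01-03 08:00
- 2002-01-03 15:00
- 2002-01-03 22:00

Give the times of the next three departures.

The interval is a steady 7 hours (7, 7, 7, 7, 7).
2002-01-03 22:00 + 7 h = 2002-01-04 05:00.
2002-01-04 05:00 + 7 h = 2002-01-04 12:00.
2002-01-04 12:00 + 7 h = 2002-01-04 19:00.

2002-01-04 05:00, 2002-01-04 12:00, 2002-01-04 19:00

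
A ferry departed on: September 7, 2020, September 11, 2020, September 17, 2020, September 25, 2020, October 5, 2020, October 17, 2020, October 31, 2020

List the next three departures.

November 16, 2020; December 4, 2020; December 24, 2020

The spacing grows by 2 each time: 4, 6, 8, 10, 12, 14 days.
Next gap: 16 days. October 31, 2020 + 16 days = November 16, 2020.
Next gap: 18 days. November 16, 2020 + 18 days = December 4, 2020.
Next gap: 20 days. December 4, 2020 + 20 days = December 24, 2020.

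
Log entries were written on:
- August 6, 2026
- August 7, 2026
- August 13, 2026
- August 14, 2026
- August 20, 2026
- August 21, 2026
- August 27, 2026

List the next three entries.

Every event lands on a Thursday or Friday (gaps cycle 1, 6, 1, 6, 1, 6).
So the schedule is: every Thursday and Friday.
Next Friday: August 28, 2026.
The following Thursday is September 3, 2026.
The following Friday is September 4, 2026.

August 28, 2026; September 3, 2026; September 4, 2026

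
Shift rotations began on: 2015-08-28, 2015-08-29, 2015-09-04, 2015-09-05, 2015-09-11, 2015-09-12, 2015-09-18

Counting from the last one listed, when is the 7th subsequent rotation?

Gaps: 1, 6, 1, 6, 1, 6 days — not constant, but cyclic with period 2.
The events fall on every Friday and Saturday.
Next Saturday: 2015-09-19.
Next Friday: 2015-09-25.
Next Saturday: 2015-09-26.
Next Friday: 2015-10-02.
The following Saturday is 2015-10-03.
The following Friday is 2015-10-09.
Next Saturday: 2015-10-10.

2015-10-10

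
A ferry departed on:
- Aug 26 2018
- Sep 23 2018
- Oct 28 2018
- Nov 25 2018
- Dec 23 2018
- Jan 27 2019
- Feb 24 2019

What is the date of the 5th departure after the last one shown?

These are Sundays at 28- or 35-day spacing (28, 35, 28, 28, 35, 28).
The pattern: 4th Sunday of the month.
4th Sunday of March 2019: Mar 24 2019.
4th Sunday of April 2019: Apr 28 2019.
May 2019 — 4th Sunday is May 26 2019.
4th Sunday of June 2019: Jun 23 2019.
4th Sunday of July 2019: Jul 28 2019.

Jul 28 2019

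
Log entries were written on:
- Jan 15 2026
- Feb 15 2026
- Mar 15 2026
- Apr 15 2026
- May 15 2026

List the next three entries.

Jun 15 2026, Jul 15 2026, Aug 15 2026

The day-of-month is always 15 (31, 28, 31, 30 days between events).
So this recurs on the 15th of each month.
June 2026: Jun 15 2026.
Next: July 2026 → Jul 15 2026.
August 2026: Aug 15 2026.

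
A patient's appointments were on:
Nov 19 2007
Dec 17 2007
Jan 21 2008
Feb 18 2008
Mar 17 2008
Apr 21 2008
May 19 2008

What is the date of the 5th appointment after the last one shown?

Gaps: 28, 35, 28, 28, 35, 28 days — a mix of 28 and 35. Every date is a Monday.
Each is the 3rd Monday of its month.
3rd Monday of June 2008: Jun 16 2008.
July 2008 — 3rd Monday is Jul 21 2008.
3rd Monday of August 2008: Aug 18 2008.
3rd Monday of September 2008: Sep 15 2008.
3rd Monday of October 2008: Oct 20 2008.

Oct 20 2008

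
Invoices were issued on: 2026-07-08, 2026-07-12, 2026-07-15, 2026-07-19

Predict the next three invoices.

2026-07-22, 2026-07-26, 2026-07-29

Gaps: 4, 3, 4 days — not constant, but cyclic with period 2.
The events fall on every Wednesday and Sunday.
Next Wednesday: 2026-07-22.
Next Sunday: 2026-07-26.
The following Wednesday is 2026-07-29.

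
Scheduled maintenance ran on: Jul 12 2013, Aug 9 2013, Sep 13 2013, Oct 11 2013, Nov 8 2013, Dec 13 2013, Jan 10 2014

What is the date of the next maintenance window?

Feb 14 2014

All dates are Fridays, 28, 35, 28, 28, 35, 28 days apart.
Specifically, the 2nd Friday of each month.
2nd Friday of February 2014: Feb 14 2014.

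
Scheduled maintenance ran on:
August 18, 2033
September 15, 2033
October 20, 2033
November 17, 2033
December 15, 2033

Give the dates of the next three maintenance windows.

January 19, 2034; February 16, 2034; March 16, 2034

All dates are Thursdays, 28, 35, 28, 28 days apart.
Specifically, the 3rd Thursday of each month.
3rd Thursday of January 2034: January 19, 2034.
3rd Thursday of February 2034: February 16, 2034.
3rd Thursday of March 2034: March 16, 2034.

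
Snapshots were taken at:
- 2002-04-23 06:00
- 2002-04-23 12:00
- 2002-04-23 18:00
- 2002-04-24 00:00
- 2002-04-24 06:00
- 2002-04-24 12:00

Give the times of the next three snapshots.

The interval is a steady 6 hours (6, 6, 6, 6, 6).
2002-04-24 12:00 + 6 h = 2002-04-24 18:00.
2002-04-24 18:00 + 6 h = 2002-04-25 00:00.
2002-04-25 00:00 + 6 h = 2002-04-25 06:00.

2002-04-24 18:00, 2002-04-25 00:00, 2002-04-25 06:00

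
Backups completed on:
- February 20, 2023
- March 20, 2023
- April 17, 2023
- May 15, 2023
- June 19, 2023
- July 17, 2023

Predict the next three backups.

These are Mondays at 28- or 35-day spacing (28, 28, 28, 35, 28).
The pattern: 3rd Monday of the month.
August 2023 — 3rd Monday is August 21, 2023.
3rd Monday of September 2023: September 18, 2023.
3rd Monday of October 2023: October 16, 2023.

August 21, 2023; September 18, 2023; October 16, 2023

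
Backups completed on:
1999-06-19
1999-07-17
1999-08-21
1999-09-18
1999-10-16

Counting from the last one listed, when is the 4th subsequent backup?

2000-02-19

Gaps: 28, 35, 28, 28 days — a mix of 28 and 35. Every date is a Saturday.
Each is the 3rd Saturday of its month.
November 1999 — 3rd Saturday is 1999-11-20.
December 1999 — 3rd Saturday is 1999-12-18.
3rd Saturday of January 2000: 2000-01-15.
February 2000 — 3rd Saturday is 2000-02-19.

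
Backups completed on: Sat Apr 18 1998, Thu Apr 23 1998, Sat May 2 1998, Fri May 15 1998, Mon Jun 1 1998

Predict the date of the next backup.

Mon Jun 22 1998

Gaps: 5, 9, 13, 17 days — each gap is 4 larger than the previous one.
Next gap: 21 days. Mon Jun 1 1998 + 21 days = Mon Jun 22 1998.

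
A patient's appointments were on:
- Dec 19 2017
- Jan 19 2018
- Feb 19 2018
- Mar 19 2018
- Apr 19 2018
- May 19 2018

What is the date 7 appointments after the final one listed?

Dec 19 2018

Each date is the 19th; the gaps (31, 31, 28, 31, 30) track the month lengths.
The rule is the 19th of each month.
Next: June 2018 → Jun 19 2018.
Next: July 2018 → Jul 19 2018.
August 2018: Aug 19 2018.
Next: September 2018 → Sep 19 2018.
October 2018: Oct 19 2018.
Next: November 2018 → Nov 19 2018.
December 2018: Dec 19 2018.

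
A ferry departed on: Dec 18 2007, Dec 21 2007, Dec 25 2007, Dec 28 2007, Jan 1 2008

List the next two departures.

Jan 4 2008, Jan 8 2008

Every event lands on a Tuesday or Friday (gaps cycle 3, 4, 3, 4).
So the schedule is: every Tuesday and Friday.
The following Friday is Jan 4 2008.
Next Tuesday: Jan 8 2008.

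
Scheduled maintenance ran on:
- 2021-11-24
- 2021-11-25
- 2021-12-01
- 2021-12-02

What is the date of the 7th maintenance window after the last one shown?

Gaps: 1, 6, 1 days — not constant, but cyclic with period 2.
The events fall on every Wednesday and Thursday.
The following Wednesday is 2021-12-08.
The following Thursday is 2021-12-09.
The following Wednesday is 2021-12-15.
Next Thursday: 2021-12-16.
The following Wednesday is 2021-12-22.
Next Thursday: 2021-12-23.
The following Wednesday is 2021-12-29.

2021-12-29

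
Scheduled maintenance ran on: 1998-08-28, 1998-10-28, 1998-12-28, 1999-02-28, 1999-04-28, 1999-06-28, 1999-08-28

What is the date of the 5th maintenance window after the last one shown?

2000-06-28

The day-of-month is always 28 (61, 61, 62, 59, 61, 61 days between events).
So this recurs on the 28th of every 2 months.
Next: October 1999 → 1999-10-28.
Next: December 1999 → 1999-12-28.
February 2000: 2000-02-28.
Next: April 2000 → 2000-04-28.
June 2000: 2000-06-28.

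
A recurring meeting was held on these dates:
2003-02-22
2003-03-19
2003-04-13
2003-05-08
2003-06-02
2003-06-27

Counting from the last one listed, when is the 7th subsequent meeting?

2003-12-19

Every event comes 25 days after the last (25, 25, 25, 25, 25).
2003-06-27 + 25 days = 2003-07-22.
2003-07-22 + 25 days = 2003-08-16.
2003-08-16 + 25 days = 2003-09-10.
2003-09-10 + 25 days = 2003-10-05.
2003-10-05 + 25 days = 2003-10-30.
2003-10-30 + 25 days = 2003-11-24.
2003-11-24 + 25 days = 2003-12-19.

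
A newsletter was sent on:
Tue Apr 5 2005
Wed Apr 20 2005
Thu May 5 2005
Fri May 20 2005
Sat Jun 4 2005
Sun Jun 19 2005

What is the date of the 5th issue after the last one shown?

Fri Sep 2 2005

The spacing is 15, 15, 15, 15, 15 days — always 15 days.
Sun Jun 19 2005 + 15 days = Mon Jul 4 2005.
Mon Jul 4 2005 + 15 days = Tue Jul 19 2005.
Tue Jul 19 2005 + 15 days = Wed Aug 3 2005.
Wed Aug 3 2005 + 15 days = Thu Aug 18 2005.
Thu Aug 18 2005 + 15 days = Fri Sep 2 2005.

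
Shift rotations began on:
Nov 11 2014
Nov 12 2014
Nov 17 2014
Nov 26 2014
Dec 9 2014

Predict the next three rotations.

Dec 26 2014, Jan 16 2015, Feb 10 2015

Intervals are 1, 5, 9, 13 days — an arithmetic progression with common difference 4.
Next gap: 17 days. Dec 9 2014 + 17 days = Dec 26 2014.
Next gap: 21 days. Dec 26 2014 + 21 days = Jan 16 2015.
Next gap: 25 days. Jan 16 2015 + 25 days = Feb 10 2015.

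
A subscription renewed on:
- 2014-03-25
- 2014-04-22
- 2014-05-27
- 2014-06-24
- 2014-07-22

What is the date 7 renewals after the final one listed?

Gaps: 28, 35, 28, 28 days — a mix of 28 and 35. Every date is a Tuesday.
Each is the 4th Tuesday of its month.
4th Tuesday of August 2014: 2014-08-26.
4th Tuesday of September 2014: 2014-09-23.
4th Tuesday of October 2014: 2014-10-28.
4th Tuesday of November 2014: 2014-11-25.
4th Tuesday of December 2014: 2014-12-23.
4th Tuesday of January 2015: 2015-01-27.
February 2015 — 4th Tuesday is 2015-02-24.

2015-02-24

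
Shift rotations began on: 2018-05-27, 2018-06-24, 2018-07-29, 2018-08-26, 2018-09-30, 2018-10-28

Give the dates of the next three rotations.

These are Sundays with 28, 35, 28, 35, 28-day gaps.
Each is the final Sunday of its month — 2018-07-29 is past the 28th, so '4th Sunday' doesn't fit.
Last Sunday of November 2018: 2018-11-25.
Last Sunday of December 2018: 2018-12-30.
January 2019 ends with Sunday 2019-01-27.

2018-11-25, 2018-12-30, 2019-01-27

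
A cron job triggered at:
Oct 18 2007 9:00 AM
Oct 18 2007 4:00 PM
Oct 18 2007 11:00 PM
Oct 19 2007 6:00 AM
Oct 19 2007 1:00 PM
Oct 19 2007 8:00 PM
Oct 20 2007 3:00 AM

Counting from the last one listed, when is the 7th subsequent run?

Gaps: 7, 7, 7, 7, 7, 7 hours — each event is 7 hours after the previous one.
Oct 20 2007 3:00 AM + 7 h = Oct 20 2007 10:00 AM.
Oct 20 2007 10:00 AM + 7 h = Oct 20 2007 5:00 PM.
Oct 20 2007 5:00 PM + 7 h = Oct 21 2007 12:00 AM.
Oct 21 2007 12:00 AM + 7 h = Oct 21 2007 7:00 AM.
Oct 21 2007 7:00 AM + 7 h = Oct 21 2007 2:00 PM.
Oct 21 2007 2:00 PM + 7 h = Oct 21 2007 9:00 PM.
Oct 21 2007 9:00 PM + 7 h = Oct 22 2007 4:00 AM.

Oct 22 2007 4:00 AM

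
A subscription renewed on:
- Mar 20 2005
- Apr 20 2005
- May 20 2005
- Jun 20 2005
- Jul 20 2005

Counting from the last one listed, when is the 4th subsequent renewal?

Gaps: 31, 30, 31, 30 days — not constant. Every event is on the 20th of the month.
Pattern: the 20th of each month.
Next: August 2005 → Aug 20 2005.
September 2005: Sep 20 2005.
Next: October 2005 → Oct 20 2005.
November 2005: Nov 20 2005.

Nov 20 2005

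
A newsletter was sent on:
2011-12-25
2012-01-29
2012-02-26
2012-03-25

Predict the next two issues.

All Sundays; the gaps (35, 28, 28) vary with month length.
This is the last Sunday of each month.
April 2012 ends with Sunday 2012-04-29.
May 2012 ends with Sunday 2012-05-27.

2012-04-29, 2012-05-27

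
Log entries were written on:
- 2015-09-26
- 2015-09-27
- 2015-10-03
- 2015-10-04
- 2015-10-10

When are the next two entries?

2015-10-11, 2015-10-17

Every event lands on a Saturday or Sunday (gaps cycle 1, 6, 1, 6).
So the schedule is: every Saturday and Sunday.
The following Sunday is 2015-10-11.
Next Saturday: 2015-10-17.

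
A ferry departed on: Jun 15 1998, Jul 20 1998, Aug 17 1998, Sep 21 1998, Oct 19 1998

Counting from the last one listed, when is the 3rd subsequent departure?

Jan 18 1999

These are Mondays at 28- or 35-day spacing (35, 28, 35, 28).
The pattern: 3rd Monday of the month.
November 1998 — 3rd Monday is Nov 16 1998.
3rd Monday of December 1998: Dec 21 1998.
3rd Monday of January 1999: Jan 18 1999.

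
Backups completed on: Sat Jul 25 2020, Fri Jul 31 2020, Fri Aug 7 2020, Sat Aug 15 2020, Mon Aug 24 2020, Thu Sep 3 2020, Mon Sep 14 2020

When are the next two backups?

Intervals are 6, 7, 8, 9, 10, 11 days — an arithmetic progression with common difference 1.
Next gap: 12 days. Mon Sep 14 2020 + 12 days = Sat Sep 26 2020.
Next gap: 13 days. Sat Sep 26 2020 + 13 days = Fri Oct 9 2020.

Sat Sep 26 2020, Fri Oct 9 2020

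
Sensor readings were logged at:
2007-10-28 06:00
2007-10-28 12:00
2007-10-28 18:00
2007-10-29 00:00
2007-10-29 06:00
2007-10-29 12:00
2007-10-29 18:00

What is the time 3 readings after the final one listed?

Spacing: 6, 6, 6, 6, 6, 6 h — constant 6 h.
2007-10-29 18:00 + 6 h = 2007-10-30 00:00.
2007-10-30 00:00 + 6 h = 2007-10-30 06:00.
2007-10-30 06:00 + 6 h = 2007-10-30 12:00.

2007-10-30 12:00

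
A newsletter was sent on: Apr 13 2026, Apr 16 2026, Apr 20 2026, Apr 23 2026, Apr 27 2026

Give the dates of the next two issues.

Every event lands on a Monday or Thursday (gaps cycle 3, 4, 3, 4).
So the schedule is: every Monday and Thursday.
The following Thursday is Apr 30 2026.
The following Monday is May 4 2026.

Apr 30 2026, May 4 2026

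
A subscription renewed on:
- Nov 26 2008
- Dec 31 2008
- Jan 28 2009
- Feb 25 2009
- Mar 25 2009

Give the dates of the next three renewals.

Apr 29 2009, May 27 2009, Jun 24 2009

Every date is a Wednesday; gaps 35, 28, 28, 28 days.
Each is the last Wednesday of its month (at least one falls on the 29th or later, ruling out '4th Wednesday').
April 2009 ends with Wednesday Apr 29 2009.
Last Wednesday of May 2009: May 27 2009.
Last Wednesday of June 2009: Jun 24 2009.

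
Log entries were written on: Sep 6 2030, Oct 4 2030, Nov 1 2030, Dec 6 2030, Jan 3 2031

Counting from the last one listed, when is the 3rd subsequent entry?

These are Fridays at 28- or 35-day spacing (28, 28, 35, 28).
The pattern: 1st Friday of the month.
1st Friday of February 2031: Feb 7 2031.
1st Friday of March 2031: Mar 7 2031.
1st Friday of April 2031: Apr 4 2031.

Apr 4 2031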